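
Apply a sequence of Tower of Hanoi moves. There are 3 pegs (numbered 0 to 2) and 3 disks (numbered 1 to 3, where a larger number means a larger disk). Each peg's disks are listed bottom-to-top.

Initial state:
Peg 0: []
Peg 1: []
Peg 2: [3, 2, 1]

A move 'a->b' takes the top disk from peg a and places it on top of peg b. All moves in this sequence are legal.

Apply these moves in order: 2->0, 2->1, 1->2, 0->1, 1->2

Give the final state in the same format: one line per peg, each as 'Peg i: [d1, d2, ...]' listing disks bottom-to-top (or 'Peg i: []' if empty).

Answer: Peg 0: []
Peg 1: []
Peg 2: [3, 2, 1]

Derivation:
After move 1 (2->0):
Peg 0: [1]
Peg 1: []
Peg 2: [3, 2]

After move 2 (2->1):
Peg 0: [1]
Peg 1: [2]
Peg 2: [3]

After move 3 (1->2):
Peg 0: [1]
Peg 1: []
Peg 2: [3, 2]

After move 4 (0->1):
Peg 0: []
Peg 1: [1]
Peg 2: [3, 2]

After move 5 (1->2):
Peg 0: []
Peg 1: []
Peg 2: [3, 2, 1]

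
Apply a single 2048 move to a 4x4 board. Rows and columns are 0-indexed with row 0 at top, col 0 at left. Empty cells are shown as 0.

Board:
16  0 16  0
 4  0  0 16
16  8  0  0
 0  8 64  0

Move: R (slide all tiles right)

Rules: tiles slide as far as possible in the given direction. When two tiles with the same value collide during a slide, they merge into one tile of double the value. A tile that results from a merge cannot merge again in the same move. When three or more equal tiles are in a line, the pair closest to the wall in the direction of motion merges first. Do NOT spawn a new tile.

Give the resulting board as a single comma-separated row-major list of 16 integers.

Answer: 0, 0, 0, 32, 0, 0, 4, 16, 0, 0, 16, 8, 0, 0, 8, 64

Derivation:
Slide right:
row 0: [16, 0, 16, 0] -> [0, 0, 0, 32]
row 1: [4, 0, 0, 16] -> [0, 0, 4, 16]
row 2: [16, 8, 0, 0] -> [0, 0, 16, 8]
row 3: [0, 8, 64, 0] -> [0, 0, 8, 64]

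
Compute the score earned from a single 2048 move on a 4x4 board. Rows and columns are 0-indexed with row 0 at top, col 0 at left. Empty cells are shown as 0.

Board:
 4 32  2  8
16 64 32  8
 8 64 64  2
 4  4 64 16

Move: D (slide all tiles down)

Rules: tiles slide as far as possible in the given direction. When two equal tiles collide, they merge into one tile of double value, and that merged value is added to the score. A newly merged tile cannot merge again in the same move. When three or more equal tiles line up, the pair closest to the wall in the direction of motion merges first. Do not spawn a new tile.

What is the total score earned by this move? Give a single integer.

Answer: 272

Derivation:
Slide down:
col 0: [4, 16, 8, 4] -> [4, 16, 8, 4]  score +0 (running 0)
col 1: [32, 64, 64, 4] -> [0, 32, 128, 4]  score +128 (running 128)
col 2: [2, 32, 64, 64] -> [0, 2, 32, 128]  score +128 (running 256)
col 3: [8, 8, 2, 16] -> [0, 16, 2, 16]  score +16 (running 272)
Board after move:
  4   0   0   0
 16  32   2  16
  8 128  32   2
  4   4 128  16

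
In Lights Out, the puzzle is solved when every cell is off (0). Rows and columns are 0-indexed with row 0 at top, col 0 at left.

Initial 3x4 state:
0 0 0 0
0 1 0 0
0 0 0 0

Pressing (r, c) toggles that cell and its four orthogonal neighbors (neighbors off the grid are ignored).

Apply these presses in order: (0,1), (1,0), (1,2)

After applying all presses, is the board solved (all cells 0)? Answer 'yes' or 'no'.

After press 1 at (0,1):
1 1 1 0
0 0 0 0
0 0 0 0

After press 2 at (1,0):
0 1 1 0
1 1 0 0
1 0 0 0

After press 3 at (1,2):
0 1 0 0
1 0 1 1
1 0 1 0

Lights still on: 6

Answer: no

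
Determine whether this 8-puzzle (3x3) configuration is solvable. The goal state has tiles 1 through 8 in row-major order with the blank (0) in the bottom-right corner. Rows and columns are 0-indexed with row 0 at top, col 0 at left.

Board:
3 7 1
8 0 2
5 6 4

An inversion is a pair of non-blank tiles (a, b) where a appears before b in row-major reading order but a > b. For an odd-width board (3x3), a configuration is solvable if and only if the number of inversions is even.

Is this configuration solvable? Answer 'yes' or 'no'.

Inversions (pairs i<j in row-major order where tile[i] > tile[j] > 0): 13
13 is odd, so the puzzle is not solvable.

Answer: no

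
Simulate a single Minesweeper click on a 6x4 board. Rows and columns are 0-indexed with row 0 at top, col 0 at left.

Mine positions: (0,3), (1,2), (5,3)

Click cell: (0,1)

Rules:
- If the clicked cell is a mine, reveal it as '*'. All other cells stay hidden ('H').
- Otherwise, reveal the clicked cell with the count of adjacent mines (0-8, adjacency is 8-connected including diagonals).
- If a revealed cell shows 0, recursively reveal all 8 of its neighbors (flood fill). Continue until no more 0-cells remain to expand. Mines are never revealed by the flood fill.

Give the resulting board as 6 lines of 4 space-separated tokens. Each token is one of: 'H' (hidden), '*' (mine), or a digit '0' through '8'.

H 1 H H
H H H H
H H H H
H H H H
H H H H
H H H H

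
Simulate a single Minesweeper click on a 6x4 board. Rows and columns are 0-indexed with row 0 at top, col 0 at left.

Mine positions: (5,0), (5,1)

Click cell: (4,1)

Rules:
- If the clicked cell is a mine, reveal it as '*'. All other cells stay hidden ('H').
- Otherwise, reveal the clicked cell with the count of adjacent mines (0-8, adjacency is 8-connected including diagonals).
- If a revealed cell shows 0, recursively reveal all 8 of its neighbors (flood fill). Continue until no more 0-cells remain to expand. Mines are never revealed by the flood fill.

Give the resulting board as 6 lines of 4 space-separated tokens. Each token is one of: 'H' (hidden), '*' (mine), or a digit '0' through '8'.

H H H H
H H H H
H H H H
H H H H
H 2 H H
H H H H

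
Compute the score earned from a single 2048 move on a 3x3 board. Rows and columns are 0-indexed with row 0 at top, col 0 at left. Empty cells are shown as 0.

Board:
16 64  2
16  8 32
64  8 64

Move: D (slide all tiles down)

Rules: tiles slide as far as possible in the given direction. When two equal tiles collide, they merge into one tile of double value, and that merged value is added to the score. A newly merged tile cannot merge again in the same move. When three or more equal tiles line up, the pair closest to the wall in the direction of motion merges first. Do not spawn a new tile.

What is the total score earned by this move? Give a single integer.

Answer: 48

Derivation:
Slide down:
col 0: [16, 16, 64] -> [0, 32, 64]  score +32 (running 32)
col 1: [64, 8, 8] -> [0, 64, 16]  score +16 (running 48)
col 2: [2, 32, 64] -> [2, 32, 64]  score +0 (running 48)
Board after move:
 0  0  2
32 64 32
64 16 64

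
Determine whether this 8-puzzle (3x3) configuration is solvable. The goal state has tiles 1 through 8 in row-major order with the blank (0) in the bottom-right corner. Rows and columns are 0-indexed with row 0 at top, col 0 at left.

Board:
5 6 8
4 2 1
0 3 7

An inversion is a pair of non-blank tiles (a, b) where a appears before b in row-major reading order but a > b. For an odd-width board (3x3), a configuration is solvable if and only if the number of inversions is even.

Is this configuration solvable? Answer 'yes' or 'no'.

Inversions (pairs i<j in row-major order where tile[i] > tile[j] > 0): 17
17 is odd, so the puzzle is not solvable.

Answer: no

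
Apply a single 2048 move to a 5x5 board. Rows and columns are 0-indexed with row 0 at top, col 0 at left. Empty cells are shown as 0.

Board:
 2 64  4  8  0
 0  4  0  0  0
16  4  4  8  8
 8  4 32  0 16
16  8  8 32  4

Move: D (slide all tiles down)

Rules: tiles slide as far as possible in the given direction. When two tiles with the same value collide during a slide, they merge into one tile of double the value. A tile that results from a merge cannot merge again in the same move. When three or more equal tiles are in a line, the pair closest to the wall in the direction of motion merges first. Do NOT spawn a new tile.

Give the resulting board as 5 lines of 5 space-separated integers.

Answer:  0  0  0  0  0
 2 64  0  0  0
16  4  8  0  8
 8  8 32 16 16
16  8  8 32  4

Derivation:
Slide down:
col 0: [2, 0, 16, 8, 16] -> [0, 2, 16, 8, 16]
col 1: [64, 4, 4, 4, 8] -> [0, 64, 4, 8, 8]
col 2: [4, 0, 4, 32, 8] -> [0, 0, 8, 32, 8]
col 3: [8, 0, 8, 0, 32] -> [0, 0, 0, 16, 32]
col 4: [0, 0, 8, 16, 4] -> [0, 0, 8, 16, 4]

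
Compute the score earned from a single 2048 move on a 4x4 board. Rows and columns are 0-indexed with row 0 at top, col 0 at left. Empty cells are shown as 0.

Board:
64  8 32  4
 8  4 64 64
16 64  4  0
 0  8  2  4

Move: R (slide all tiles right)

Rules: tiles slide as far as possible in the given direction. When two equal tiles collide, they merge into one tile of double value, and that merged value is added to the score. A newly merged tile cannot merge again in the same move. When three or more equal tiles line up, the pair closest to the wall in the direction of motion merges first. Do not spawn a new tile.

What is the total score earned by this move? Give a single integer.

Slide right:
row 0: [64, 8, 32, 4] -> [64, 8, 32, 4]  score +0 (running 0)
row 1: [8, 4, 64, 64] -> [0, 8, 4, 128]  score +128 (running 128)
row 2: [16, 64, 4, 0] -> [0, 16, 64, 4]  score +0 (running 128)
row 3: [0, 8, 2, 4] -> [0, 8, 2, 4]  score +0 (running 128)
Board after move:
 64   8  32   4
  0   8   4 128
  0  16  64   4
  0   8   2   4

Answer: 128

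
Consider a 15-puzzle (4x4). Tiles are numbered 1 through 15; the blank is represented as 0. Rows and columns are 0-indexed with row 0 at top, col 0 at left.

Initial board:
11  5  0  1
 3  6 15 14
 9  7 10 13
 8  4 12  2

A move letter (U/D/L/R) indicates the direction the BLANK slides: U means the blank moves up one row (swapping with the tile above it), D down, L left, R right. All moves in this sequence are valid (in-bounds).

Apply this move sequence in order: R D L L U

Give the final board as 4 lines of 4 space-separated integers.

Answer: 11  0  1 14
 3  5  6 15
 9  7 10 13
 8  4 12  2

Derivation:
After move 1 (R):
11  5  1  0
 3  6 15 14
 9  7 10 13
 8  4 12  2

After move 2 (D):
11  5  1 14
 3  6 15  0
 9  7 10 13
 8  4 12  2

After move 3 (L):
11  5  1 14
 3  6  0 15
 9  7 10 13
 8  4 12  2

After move 4 (L):
11  5  1 14
 3  0  6 15
 9  7 10 13
 8  4 12  2

After move 5 (U):
11  0  1 14
 3  5  6 15
 9  7 10 13
 8  4 12  2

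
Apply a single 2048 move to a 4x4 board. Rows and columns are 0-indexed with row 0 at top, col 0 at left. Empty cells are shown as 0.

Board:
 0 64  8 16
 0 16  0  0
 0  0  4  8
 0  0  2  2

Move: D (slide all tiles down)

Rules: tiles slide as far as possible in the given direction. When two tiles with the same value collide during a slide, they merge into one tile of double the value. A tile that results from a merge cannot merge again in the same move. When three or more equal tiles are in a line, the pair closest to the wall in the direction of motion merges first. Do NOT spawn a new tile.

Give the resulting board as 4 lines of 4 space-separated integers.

Slide down:
col 0: [0, 0, 0, 0] -> [0, 0, 0, 0]
col 1: [64, 16, 0, 0] -> [0, 0, 64, 16]
col 2: [8, 0, 4, 2] -> [0, 8, 4, 2]
col 3: [16, 0, 8, 2] -> [0, 16, 8, 2]

Answer:  0  0  0  0
 0  0  8 16
 0 64  4  8
 0 16  2  2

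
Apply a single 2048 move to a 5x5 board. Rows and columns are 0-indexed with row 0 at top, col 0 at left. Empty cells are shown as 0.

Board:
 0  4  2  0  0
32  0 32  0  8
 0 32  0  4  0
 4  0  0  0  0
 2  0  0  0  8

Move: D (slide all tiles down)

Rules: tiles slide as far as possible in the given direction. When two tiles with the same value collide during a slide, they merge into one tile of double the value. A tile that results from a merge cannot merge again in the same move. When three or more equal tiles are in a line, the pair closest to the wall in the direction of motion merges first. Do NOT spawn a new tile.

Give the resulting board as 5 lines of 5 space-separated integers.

Answer:  0  0  0  0  0
 0  0  0  0  0
32  0  0  0  0
 4  4  2  0  0
 2 32 32  4 16

Derivation:
Slide down:
col 0: [0, 32, 0, 4, 2] -> [0, 0, 32, 4, 2]
col 1: [4, 0, 32, 0, 0] -> [0, 0, 0, 4, 32]
col 2: [2, 32, 0, 0, 0] -> [0, 0, 0, 2, 32]
col 3: [0, 0, 4, 0, 0] -> [0, 0, 0, 0, 4]
col 4: [0, 8, 0, 0, 8] -> [0, 0, 0, 0, 16]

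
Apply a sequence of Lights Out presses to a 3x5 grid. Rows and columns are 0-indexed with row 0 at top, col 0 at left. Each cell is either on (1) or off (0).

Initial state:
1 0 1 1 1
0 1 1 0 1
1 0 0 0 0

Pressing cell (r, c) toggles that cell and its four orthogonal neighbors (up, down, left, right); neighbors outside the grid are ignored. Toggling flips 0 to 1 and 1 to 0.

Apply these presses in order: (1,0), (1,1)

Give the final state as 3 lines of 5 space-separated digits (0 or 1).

Answer: 0 1 1 1 1
0 1 0 0 1
0 1 0 0 0

Derivation:
After press 1 at (1,0):
0 0 1 1 1
1 0 1 0 1
0 0 0 0 0

After press 2 at (1,1):
0 1 1 1 1
0 1 0 0 1
0 1 0 0 0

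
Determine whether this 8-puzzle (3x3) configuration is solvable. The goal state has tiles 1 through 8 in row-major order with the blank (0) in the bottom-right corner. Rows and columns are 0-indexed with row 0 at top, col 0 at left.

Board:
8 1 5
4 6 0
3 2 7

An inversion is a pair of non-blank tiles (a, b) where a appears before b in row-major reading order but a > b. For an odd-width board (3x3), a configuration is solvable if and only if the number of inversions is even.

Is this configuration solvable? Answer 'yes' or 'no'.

Answer: no

Derivation:
Inversions (pairs i<j in row-major order where tile[i] > tile[j] > 0): 15
15 is odd, so the puzzle is not solvable.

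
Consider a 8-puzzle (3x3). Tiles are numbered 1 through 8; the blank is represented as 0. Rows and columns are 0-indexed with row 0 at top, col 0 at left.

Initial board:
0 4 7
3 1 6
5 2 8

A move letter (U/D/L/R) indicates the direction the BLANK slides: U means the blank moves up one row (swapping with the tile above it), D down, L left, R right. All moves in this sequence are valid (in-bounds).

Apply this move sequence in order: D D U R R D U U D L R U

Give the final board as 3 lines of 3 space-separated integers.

Answer: 3 4 0
1 6 7
5 2 8

Derivation:
After move 1 (D):
3 4 7
0 1 6
5 2 8

After move 2 (D):
3 4 7
5 1 6
0 2 8

After move 3 (U):
3 4 7
0 1 6
5 2 8

After move 4 (R):
3 4 7
1 0 6
5 2 8

After move 5 (R):
3 4 7
1 6 0
5 2 8

After move 6 (D):
3 4 7
1 6 8
5 2 0

After move 7 (U):
3 4 7
1 6 0
5 2 8

After move 8 (U):
3 4 0
1 6 7
5 2 8

After move 9 (D):
3 4 7
1 6 0
5 2 8

After move 10 (L):
3 4 7
1 0 6
5 2 8

After move 11 (R):
3 4 7
1 6 0
5 2 8

After move 12 (U):
3 4 0
1 6 7
5 2 8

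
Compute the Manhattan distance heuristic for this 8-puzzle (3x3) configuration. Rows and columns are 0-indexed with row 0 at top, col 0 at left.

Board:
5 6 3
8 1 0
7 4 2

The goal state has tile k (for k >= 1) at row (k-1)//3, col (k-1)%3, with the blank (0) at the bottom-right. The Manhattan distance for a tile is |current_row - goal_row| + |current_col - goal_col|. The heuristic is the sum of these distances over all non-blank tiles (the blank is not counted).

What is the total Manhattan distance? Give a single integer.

Tile 5: (0,0)->(1,1) = 2
Tile 6: (0,1)->(1,2) = 2
Tile 3: (0,2)->(0,2) = 0
Tile 8: (1,0)->(2,1) = 2
Tile 1: (1,1)->(0,0) = 2
Tile 7: (2,0)->(2,0) = 0
Tile 4: (2,1)->(1,0) = 2
Tile 2: (2,2)->(0,1) = 3
Sum: 2 + 2 + 0 + 2 + 2 + 0 + 2 + 3 = 13

Answer: 13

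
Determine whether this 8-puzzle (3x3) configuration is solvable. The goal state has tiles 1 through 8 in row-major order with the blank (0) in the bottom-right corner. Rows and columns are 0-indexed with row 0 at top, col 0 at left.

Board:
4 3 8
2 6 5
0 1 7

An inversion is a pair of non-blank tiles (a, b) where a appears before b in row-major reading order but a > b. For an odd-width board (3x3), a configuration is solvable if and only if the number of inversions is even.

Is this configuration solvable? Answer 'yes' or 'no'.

Inversions (pairs i<j in row-major order where tile[i] > tile[j] > 0): 14
14 is even, so the puzzle is solvable.

Answer: yes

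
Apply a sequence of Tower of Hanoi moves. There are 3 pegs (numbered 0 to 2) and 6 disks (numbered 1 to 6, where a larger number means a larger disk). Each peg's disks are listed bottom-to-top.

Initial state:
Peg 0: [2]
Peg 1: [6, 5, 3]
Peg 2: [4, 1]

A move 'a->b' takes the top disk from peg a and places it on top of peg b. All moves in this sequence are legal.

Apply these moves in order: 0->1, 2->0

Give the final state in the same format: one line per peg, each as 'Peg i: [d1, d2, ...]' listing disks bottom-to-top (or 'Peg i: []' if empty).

Answer: Peg 0: [1]
Peg 1: [6, 5, 3, 2]
Peg 2: [4]

Derivation:
After move 1 (0->1):
Peg 0: []
Peg 1: [6, 5, 3, 2]
Peg 2: [4, 1]

After move 2 (2->0):
Peg 0: [1]
Peg 1: [6, 5, 3, 2]
Peg 2: [4]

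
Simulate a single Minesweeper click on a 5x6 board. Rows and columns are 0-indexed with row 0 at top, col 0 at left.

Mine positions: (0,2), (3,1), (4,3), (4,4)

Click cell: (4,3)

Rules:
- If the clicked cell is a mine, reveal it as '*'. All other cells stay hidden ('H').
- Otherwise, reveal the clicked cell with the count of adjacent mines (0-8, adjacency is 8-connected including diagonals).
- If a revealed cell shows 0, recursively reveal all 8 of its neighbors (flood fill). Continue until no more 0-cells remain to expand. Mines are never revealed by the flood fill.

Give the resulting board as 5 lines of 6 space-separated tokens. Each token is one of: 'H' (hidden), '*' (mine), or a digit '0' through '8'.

H H H H H H
H H H H H H
H H H H H H
H H H H H H
H H H * H H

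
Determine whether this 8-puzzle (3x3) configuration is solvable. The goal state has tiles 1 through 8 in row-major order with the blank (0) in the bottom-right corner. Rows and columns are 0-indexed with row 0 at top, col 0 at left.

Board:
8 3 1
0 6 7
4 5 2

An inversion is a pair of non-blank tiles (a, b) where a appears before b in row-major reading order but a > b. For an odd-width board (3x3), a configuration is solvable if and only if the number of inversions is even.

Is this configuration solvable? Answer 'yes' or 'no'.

Answer: no

Derivation:
Inversions (pairs i<j in row-major order where tile[i] > tile[j] > 0): 17
17 is odd, so the puzzle is not solvable.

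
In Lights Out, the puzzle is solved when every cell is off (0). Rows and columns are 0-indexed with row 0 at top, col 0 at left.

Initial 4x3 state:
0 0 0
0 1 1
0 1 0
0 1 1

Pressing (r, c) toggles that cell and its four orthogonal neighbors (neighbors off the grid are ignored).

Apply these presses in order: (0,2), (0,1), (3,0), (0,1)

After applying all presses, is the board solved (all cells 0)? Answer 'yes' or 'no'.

Answer: no

Derivation:
After press 1 at (0,2):
0 1 1
0 1 0
0 1 0
0 1 1

After press 2 at (0,1):
1 0 0
0 0 0
0 1 0
0 1 1

After press 3 at (3,0):
1 0 0
0 0 0
1 1 0
1 0 1

After press 4 at (0,1):
0 1 1
0 1 0
1 1 0
1 0 1

Lights still on: 7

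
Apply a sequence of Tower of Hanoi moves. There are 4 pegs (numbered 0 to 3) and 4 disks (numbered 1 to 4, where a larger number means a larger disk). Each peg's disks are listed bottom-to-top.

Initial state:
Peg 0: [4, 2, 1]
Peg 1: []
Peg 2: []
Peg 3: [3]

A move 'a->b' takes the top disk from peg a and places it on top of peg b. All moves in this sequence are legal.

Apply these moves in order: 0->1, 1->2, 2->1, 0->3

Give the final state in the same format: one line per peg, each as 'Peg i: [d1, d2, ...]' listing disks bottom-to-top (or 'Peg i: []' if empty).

After move 1 (0->1):
Peg 0: [4, 2]
Peg 1: [1]
Peg 2: []
Peg 3: [3]

After move 2 (1->2):
Peg 0: [4, 2]
Peg 1: []
Peg 2: [1]
Peg 3: [3]

After move 3 (2->1):
Peg 0: [4, 2]
Peg 1: [1]
Peg 2: []
Peg 3: [3]

After move 4 (0->3):
Peg 0: [4]
Peg 1: [1]
Peg 2: []
Peg 3: [3, 2]

Answer: Peg 0: [4]
Peg 1: [1]
Peg 2: []
Peg 3: [3, 2]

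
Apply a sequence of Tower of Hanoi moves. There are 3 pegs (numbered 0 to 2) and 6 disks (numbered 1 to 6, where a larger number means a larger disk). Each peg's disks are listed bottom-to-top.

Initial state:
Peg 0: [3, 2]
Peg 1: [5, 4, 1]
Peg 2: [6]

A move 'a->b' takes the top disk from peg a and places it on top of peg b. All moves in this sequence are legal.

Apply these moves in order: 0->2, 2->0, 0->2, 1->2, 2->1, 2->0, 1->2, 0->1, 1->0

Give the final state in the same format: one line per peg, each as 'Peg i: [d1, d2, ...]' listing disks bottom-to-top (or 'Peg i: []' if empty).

Answer: Peg 0: [3, 2]
Peg 1: [5, 4]
Peg 2: [6, 1]

Derivation:
After move 1 (0->2):
Peg 0: [3]
Peg 1: [5, 4, 1]
Peg 2: [6, 2]

After move 2 (2->0):
Peg 0: [3, 2]
Peg 1: [5, 4, 1]
Peg 2: [6]

After move 3 (0->2):
Peg 0: [3]
Peg 1: [5, 4, 1]
Peg 2: [6, 2]

After move 4 (1->2):
Peg 0: [3]
Peg 1: [5, 4]
Peg 2: [6, 2, 1]

After move 5 (2->1):
Peg 0: [3]
Peg 1: [5, 4, 1]
Peg 2: [6, 2]

After move 6 (2->0):
Peg 0: [3, 2]
Peg 1: [5, 4, 1]
Peg 2: [6]

After move 7 (1->2):
Peg 0: [3, 2]
Peg 1: [5, 4]
Peg 2: [6, 1]

After move 8 (0->1):
Peg 0: [3]
Peg 1: [5, 4, 2]
Peg 2: [6, 1]

After move 9 (1->0):
Peg 0: [3, 2]
Peg 1: [5, 4]
Peg 2: [6, 1]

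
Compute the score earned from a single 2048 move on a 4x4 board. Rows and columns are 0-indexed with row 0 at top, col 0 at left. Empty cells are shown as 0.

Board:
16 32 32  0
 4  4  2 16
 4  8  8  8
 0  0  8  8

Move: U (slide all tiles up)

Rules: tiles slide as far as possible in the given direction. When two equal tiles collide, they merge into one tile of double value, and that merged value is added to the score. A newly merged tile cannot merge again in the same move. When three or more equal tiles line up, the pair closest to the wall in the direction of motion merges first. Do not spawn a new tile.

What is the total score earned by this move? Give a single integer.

Slide up:
col 0: [16, 4, 4, 0] -> [16, 8, 0, 0]  score +8 (running 8)
col 1: [32, 4, 8, 0] -> [32, 4, 8, 0]  score +0 (running 8)
col 2: [32, 2, 8, 8] -> [32, 2, 16, 0]  score +16 (running 24)
col 3: [0, 16, 8, 8] -> [16, 16, 0, 0]  score +16 (running 40)
Board after move:
16 32 32 16
 8  4  2 16
 0  8 16  0
 0  0  0  0

Answer: 40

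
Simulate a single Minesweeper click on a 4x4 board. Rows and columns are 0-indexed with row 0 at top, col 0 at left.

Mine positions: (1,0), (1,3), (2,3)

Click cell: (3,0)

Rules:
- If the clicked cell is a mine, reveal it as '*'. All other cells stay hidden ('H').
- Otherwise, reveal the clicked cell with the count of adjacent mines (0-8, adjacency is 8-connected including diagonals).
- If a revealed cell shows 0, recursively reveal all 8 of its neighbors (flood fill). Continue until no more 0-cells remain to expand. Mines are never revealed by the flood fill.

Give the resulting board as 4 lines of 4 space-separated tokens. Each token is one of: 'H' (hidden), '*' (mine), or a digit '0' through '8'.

H H H H
H H H H
1 1 2 H
0 0 1 H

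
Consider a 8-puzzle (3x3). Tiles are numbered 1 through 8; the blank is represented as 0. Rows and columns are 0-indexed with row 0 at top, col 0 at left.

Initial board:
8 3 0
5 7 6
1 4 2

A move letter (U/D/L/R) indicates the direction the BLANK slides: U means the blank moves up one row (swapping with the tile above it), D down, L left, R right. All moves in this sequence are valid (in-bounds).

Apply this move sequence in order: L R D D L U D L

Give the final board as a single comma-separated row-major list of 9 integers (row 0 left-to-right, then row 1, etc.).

After move 1 (L):
8 0 3
5 7 6
1 4 2

After move 2 (R):
8 3 0
5 7 6
1 4 2

After move 3 (D):
8 3 6
5 7 0
1 4 2

After move 4 (D):
8 3 6
5 7 2
1 4 0

After move 5 (L):
8 3 6
5 7 2
1 0 4

After move 6 (U):
8 3 6
5 0 2
1 7 4

After move 7 (D):
8 3 6
5 7 2
1 0 4

After move 8 (L):
8 3 6
5 7 2
0 1 4

Answer: 8, 3, 6, 5, 7, 2, 0, 1, 4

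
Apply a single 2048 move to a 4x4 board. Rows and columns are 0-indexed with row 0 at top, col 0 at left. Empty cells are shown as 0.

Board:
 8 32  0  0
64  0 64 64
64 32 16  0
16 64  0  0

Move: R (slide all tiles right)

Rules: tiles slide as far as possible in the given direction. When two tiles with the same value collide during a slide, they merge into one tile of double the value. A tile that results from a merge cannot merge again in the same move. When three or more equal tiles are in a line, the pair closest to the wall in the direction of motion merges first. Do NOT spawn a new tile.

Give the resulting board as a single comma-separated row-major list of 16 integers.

Answer: 0, 0, 8, 32, 0, 0, 64, 128, 0, 64, 32, 16, 0, 0, 16, 64

Derivation:
Slide right:
row 0: [8, 32, 0, 0] -> [0, 0, 8, 32]
row 1: [64, 0, 64, 64] -> [0, 0, 64, 128]
row 2: [64, 32, 16, 0] -> [0, 64, 32, 16]
row 3: [16, 64, 0, 0] -> [0, 0, 16, 64]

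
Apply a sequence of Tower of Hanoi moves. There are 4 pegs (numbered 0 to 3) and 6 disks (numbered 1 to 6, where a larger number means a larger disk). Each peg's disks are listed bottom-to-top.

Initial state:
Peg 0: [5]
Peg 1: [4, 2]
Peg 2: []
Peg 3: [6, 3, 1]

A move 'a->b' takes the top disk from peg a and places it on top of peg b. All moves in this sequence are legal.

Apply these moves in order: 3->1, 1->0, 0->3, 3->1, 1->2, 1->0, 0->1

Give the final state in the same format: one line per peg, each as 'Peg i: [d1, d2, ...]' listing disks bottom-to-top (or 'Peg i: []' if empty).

After move 1 (3->1):
Peg 0: [5]
Peg 1: [4, 2, 1]
Peg 2: []
Peg 3: [6, 3]

After move 2 (1->0):
Peg 0: [5, 1]
Peg 1: [4, 2]
Peg 2: []
Peg 3: [6, 3]

After move 3 (0->3):
Peg 0: [5]
Peg 1: [4, 2]
Peg 2: []
Peg 3: [6, 3, 1]

After move 4 (3->1):
Peg 0: [5]
Peg 1: [4, 2, 1]
Peg 2: []
Peg 3: [6, 3]

After move 5 (1->2):
Peg 0: [5]
Peg 1: [4, 2]
Peg 2: [1]
Peg 3: [6, 3]

After move 6 (1->0):
Peg 0: [5, 2]
Peg 1: [4]
Peg 2: [1]
Peg 3: [6, 3]

After move 7 (0->1):
Peg 0: [5]
Peg 1: [4, 2]
Peg 2: [1]
Peg 3: [6, 3]

Answer: Peg 0: [5]
Peg 1: [4, 2]
Peg 2: [1]
Peg 3: [6, 3]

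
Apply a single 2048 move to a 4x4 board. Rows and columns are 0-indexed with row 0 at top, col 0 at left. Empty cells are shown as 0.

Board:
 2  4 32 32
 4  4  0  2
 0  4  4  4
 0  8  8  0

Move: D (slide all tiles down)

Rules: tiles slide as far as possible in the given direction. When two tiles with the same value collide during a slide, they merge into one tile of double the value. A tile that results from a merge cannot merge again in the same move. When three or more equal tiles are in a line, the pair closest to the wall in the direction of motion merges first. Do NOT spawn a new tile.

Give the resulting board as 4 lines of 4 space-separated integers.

Slide down:
col 0: [2, 4, 0, 0] -> [0, 0, 2, 4]
col 1: [4, 4, 4, 8] -> [0, 4, 8, 8]
col 2: [32, 0, 4, 8] -> [0, 32, 4, 8]
col 3: [32, 2, 4, 0] -> [0, 32, 2, 4]

Answer:  0  0  0  0
 0  4 32 32
 2  8  4  2
 4  8  8  4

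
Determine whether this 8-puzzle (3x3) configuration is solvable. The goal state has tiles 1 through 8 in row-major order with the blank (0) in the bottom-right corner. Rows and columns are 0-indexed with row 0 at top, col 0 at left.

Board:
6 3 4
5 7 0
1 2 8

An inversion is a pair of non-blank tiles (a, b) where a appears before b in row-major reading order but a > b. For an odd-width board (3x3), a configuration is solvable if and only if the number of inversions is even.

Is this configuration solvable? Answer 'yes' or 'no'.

Inversions (pairs i<j in row-major order where tile[i] > tile[j] > 0): 13
13 is odd, so the puzzle is not solvable.

Answer: no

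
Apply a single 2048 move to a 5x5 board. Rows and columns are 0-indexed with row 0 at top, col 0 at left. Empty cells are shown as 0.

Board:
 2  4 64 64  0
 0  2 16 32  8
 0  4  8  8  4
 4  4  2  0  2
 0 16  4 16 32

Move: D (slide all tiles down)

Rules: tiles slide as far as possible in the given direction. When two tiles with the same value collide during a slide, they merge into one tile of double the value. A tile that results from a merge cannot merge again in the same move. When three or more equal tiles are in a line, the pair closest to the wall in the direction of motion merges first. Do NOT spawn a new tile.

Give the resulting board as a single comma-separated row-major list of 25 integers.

Answer: 0, 0, 64, 0, 0, 0, 4, 16, 64, 8, 0, 2, 8, 32, 4, 2, 8, 2, 8, 2, 4, 16, 4, 16, 32

Derivation:
Slide down:
col 0: [2, 0, 0, 4, 0] -> [0, 0, 0, 2, 4]
col 1: [4, 2, 4, 4, 16] -> [0, 4, 2, 8, 16]
col 2: [64, 16, 8, 2, 4] -> [64, 16, 8, 2, 4]
col 3: [64, 32, 8, 0, 16] -> [0, 64, 32, 8, 16]
col 4: [0, 8, 4, 2, 32] -> [0, 8, 4, 2, 32]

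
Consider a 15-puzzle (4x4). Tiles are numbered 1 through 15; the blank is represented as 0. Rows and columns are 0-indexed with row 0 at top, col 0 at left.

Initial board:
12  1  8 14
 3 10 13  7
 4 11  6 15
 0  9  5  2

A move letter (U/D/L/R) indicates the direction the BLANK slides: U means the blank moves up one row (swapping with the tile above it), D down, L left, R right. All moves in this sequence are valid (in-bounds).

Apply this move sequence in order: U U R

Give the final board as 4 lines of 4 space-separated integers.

Answer: 12  1  8 14
10  0 13  7
 3 11  6 15
 4  9  5  2

Derivation:
After move 1 (U):
12  1  8 14
 3 10 13  7
 0 11  6 15
 4  9  5  2

After move 2 (U):
12  1  8 14
 0 10 13  7
 3 11  6 15
 4  9  5  2

After move 3 (R):
12  1  8 14
10  0 13  7
 3 11  6 15
 4  9  5  2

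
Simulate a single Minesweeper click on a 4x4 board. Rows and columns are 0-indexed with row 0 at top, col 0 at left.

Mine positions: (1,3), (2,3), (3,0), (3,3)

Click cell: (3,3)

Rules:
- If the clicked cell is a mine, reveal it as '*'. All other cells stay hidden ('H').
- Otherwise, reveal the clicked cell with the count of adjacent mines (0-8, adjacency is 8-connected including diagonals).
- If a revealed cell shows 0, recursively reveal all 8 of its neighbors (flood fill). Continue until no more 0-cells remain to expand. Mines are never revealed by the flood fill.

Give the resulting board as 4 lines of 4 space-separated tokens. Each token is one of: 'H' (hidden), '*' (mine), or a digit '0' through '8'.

H H H H
H H H H
H H H H
H H H *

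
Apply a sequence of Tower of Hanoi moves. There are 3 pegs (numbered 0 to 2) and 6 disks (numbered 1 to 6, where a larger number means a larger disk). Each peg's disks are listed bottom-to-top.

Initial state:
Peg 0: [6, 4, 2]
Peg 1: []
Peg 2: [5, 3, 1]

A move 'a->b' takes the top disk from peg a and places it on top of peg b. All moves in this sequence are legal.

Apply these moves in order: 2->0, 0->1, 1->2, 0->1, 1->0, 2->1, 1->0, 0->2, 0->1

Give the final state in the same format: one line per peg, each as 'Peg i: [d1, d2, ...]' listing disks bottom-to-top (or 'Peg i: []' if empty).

Answer: Peg 0: [6, 4]
Peg 1: [2]
Peg 2: [5, 3, 1]

Derivation:
After move 1 (2->0):
Peg 0: [6, 4, 2, 1]
Peg 1: []
Peg 2: [5, 3]

After move 2 (0->1):
Peg 0: [6, 4, 2]
Peg 1: [1]
Peg 2: [5, 3]

After move 3 (1->2):
Peg 0: [6, 4, 2]
Peg 1: []
Peg 2: [5, 3, 1]

After move 4 (0->1):
Peg 0: [6, 4]
Peg 1: [2]
Peg 2: [5, 3, 1]

After move 5 (1->0):
Peg 0: [6, 4, 2]
Peg 1: []
Peg 2: [5, 3, 1]

After move 6 (2->1):
Peg 0: [6, 4, 2]
Peg 1: [1]
Peg 2: [5, 3]

After move 7 (1->0):
Peg 0: [6, 4, 2, 1]
Peg 1: []
Peg 2: [5, 3]

After move 8 (0->2):
Peg 0: [6, 4, 2]
Peg 1: []
Peg 2: [5, 3, 1]

After move 9 (0->1):
Peg 0: [6, 4]
Peg 1: [2]
Peg 2: [5, 3, 1]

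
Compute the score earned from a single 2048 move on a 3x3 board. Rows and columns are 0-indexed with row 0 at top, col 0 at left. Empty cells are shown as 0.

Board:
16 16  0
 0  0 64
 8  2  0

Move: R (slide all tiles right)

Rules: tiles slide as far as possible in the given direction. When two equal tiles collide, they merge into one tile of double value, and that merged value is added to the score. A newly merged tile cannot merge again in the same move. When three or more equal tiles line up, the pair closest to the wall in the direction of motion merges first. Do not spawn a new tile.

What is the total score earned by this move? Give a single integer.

Answer: 32

Derivation:
Slide right:
row 0: [16, 16, 0] -> [0, 0, 32]  score +32 (running 32)
row 1: [0, 0, 64] -> [0, 0, 64]  score +0 (running 32)
row 2: [8, 2, 0] -> [0, 8, 2]  score +0 (running 32)
Board after move:
 0  0 32
 0  0 64
 0  8  2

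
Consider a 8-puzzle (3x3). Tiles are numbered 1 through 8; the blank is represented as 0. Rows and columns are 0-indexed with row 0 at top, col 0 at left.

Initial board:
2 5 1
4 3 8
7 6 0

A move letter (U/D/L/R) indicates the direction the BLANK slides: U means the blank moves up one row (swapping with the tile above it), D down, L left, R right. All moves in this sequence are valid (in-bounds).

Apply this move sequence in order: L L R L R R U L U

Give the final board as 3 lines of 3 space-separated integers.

Answer: 2 0 1
4 5 3
7 6 8

Derivation:
After move 1 (L):
2 5 1
4 3 8
7 0 6

After move 2 (L):
2 5 1
4 3 8
0 7 6

After move 3 (R):
2 5 1
4 3 8
7 0 6

After move 4 (L):
2 5 1
4 3 8
0 7 6

After move 5 (R):
2 5 1
4 3 8
7 0 6

After move 6 (R):
2 5 1
4 3 8
7 6 0

After move 7 (U):
2 5 1
4 3 0
7 6 8

After move 8 (L):
2 5 1
4 0 3
7 6 8

After move 9 (U):
2 0 1
4 5 3
7 6 8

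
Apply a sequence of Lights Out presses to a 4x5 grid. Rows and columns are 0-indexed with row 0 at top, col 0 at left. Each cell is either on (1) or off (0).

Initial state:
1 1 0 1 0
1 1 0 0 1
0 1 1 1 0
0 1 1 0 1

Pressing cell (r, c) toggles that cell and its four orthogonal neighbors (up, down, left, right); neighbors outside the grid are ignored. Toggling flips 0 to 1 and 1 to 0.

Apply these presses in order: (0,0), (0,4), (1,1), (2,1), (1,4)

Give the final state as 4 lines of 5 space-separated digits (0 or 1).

Answer: 0 1 0 0 0
1 1 1 1 1
1 1 0 1 1
0 0 1 0 1

Derivation:
After press 1 at (0,0):
0 0 0 1 0
0 1 0 0 1
0 1 1 1 0
0 1 1 0 1

After press 2 at (0,4):
0 0 0 0 1
0 1 0 0 0
0 1 1 1 0
0 1 1 0 1

After press 3 at (1,1):
0 1 0 0 1
1 0 1 0 0
0 0 1 1 0
0 1 1 0 1

After press 4 at (2,1):
0 1 0 0 1
1 1 1 0 0
1 1 0 1 0
0 0 1 0 1

After press 5 at (1,4):
0 1 0 0 0
1 1 1 1 1
1 1 0 1 1
0 0 1 0 1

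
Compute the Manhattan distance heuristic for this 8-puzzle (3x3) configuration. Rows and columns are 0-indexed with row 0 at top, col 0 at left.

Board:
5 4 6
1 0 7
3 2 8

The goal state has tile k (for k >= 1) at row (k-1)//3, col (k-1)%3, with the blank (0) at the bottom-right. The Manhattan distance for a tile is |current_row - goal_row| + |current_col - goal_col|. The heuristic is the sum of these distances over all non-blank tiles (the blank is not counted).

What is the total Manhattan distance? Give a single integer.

Tile 5: at (0,0), goal (1,1), distance |0-1|+|0-1| = 2
Tile 4: at (0,1), goal (1,0), distance |0-1|+|1-0| = 2
Tile 6: at (0,2), goal (1,2), distance |0-1|+|2-2| = 1
Tile 1: at (1,0), goal (0,0), distance |1-0|+|0-0| = 1
Tile 7: at (1,2), goal (2,0), distance |1-2|+|2-0| = 3
Tile 3: at (2,0), goal (0,2), distance |2-0|+|0-2| = 4
Tile 2: at (2,1), goal (0,1), distance |2-0|+|1-1| = 2
Tile 8: at (2,2), goal (2,1), distance |2-2|+|2-1| = 1
Sum: 2 + 2 + 1 + 1 + 3 + 4 + 2 + 1 = 16

Answer: 16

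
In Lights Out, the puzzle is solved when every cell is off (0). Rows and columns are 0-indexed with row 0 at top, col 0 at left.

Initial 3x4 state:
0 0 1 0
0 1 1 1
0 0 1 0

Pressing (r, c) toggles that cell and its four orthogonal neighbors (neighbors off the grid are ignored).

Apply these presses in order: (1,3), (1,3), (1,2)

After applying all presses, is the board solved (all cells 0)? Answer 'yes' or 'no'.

After press 1 at (1,3):
0 0 1 1
0 1 0 0
0 0 1 1

After press 2 at (1,3):
0 0 1 0
0 1 1 1
0 0 1 0

After press 3 at (1,2):
0 0 0 0
0 0 0 0
0 0 0 0

Lights still on: 0

Answer: yes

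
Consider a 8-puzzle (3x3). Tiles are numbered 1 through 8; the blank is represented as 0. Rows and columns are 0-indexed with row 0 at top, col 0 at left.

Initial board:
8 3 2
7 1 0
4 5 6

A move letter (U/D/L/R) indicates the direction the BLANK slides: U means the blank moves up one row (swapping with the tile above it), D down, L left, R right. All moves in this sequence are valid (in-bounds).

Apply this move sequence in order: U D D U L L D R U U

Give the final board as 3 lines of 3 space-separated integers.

Answer: 8 0 2
4 3 1
5 7 6

Derivation:
After move 1 (U):
8 3 0
7 1 2
4 5 6

After move 2 (D):
8 3 2
7 1 0
4 5 6

After move 3 (D):
8 3 2
7 1 6
4 5 0

After move 4 (U):
8 3 2
7 1 0
4 5 6

After move 5 (L):
8 3 2
7 0 1
4 5 6

After move 6 (L):
8 3 2
0 7 1
4 5 6

After move 7 (D):
8 3 2
4 7 1
0 5 6

After move 8 (R):
8 3 2
4 7 1
5 0 6

After move 9 (U):
8 3 2
4 0 1
5 7 6

After move 10 (U):
8 0 2
4 3 1
5 7 6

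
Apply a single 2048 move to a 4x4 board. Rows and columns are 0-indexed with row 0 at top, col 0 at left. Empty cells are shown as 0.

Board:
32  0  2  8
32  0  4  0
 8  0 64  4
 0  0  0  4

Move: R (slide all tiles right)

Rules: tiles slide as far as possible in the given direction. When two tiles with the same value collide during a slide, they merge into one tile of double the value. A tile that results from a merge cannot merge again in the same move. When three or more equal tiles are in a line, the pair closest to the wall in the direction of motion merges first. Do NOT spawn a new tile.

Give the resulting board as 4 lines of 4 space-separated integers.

Answer:  0 32  2  8
 0  0 32  4
 0  8 64  4
 0  0  0  4

Derivation:
Slide right:
row 0: [32, 0, 2, 8] -> [0, 32, 2, 8]
row 1: [32, 0, 4, 0] -> [0, 0, 32, 4]
row 2: [8, 0, 64, 4] -> [0, 8, 64, 4]
row 3: [0, 0, 0, 4] -> [0, 0, 0, 4]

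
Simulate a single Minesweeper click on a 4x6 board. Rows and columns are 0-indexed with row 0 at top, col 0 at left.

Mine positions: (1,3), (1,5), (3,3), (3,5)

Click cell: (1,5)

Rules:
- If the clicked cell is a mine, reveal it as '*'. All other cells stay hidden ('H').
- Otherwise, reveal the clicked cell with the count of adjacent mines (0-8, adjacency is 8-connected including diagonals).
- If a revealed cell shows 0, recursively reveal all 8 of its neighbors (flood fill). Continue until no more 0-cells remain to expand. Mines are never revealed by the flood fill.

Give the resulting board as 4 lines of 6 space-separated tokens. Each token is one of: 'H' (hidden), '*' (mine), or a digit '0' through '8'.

H H H H H H
H H H H H *
H H H H H H
H H H H H H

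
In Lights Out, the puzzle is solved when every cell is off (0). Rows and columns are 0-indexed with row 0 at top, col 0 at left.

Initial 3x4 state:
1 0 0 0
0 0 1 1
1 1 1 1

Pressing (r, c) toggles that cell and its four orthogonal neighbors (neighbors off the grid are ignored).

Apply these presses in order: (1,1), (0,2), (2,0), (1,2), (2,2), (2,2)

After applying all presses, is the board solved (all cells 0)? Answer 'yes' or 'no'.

After press 1 at (1,1):
1 1 0 0
1 1 0 1
1 0 1 1

After press 2 at (0,2):
1 0 1 1
1 1 1 1
1 0 1 1

After press 3 at (2,0):
1 0 1 1
0 1 1 1
0 1 1 1

After press 4 at (1,2):
1 0 0 1
0 0 0 0
0 1 0 1

After press 5 at (2,2):
1 0 0 1
0 0 1 0
0 0 1 0

After press 6 at (2,2):
1 0 0 1
0 0 0 0
0 1 0 1

Lights still on: 4

Answer: no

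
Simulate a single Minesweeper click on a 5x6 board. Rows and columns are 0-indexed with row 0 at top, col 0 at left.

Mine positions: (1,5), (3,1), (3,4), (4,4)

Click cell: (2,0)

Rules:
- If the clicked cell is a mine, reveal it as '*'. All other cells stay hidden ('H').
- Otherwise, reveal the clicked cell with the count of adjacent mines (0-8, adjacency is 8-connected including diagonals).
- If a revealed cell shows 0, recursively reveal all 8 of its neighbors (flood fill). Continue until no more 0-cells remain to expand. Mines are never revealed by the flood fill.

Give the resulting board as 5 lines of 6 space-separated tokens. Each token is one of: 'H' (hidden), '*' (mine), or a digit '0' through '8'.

H H H H H H
H H H H H H
1 H H H H H
H H H H H H
H H H H H H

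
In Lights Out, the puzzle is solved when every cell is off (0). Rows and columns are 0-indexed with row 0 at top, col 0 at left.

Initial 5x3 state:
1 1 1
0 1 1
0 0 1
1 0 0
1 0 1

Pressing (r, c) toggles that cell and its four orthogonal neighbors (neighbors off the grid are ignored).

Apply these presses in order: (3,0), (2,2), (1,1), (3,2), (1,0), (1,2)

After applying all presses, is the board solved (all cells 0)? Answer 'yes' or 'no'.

After press 1 at (3,0):
1 1 1
0 1 1
1 0 1
0 1 0
0 0 1

After press 2 at (2,2):
1 1 1
0 1 0
1 1 0
0 1 1
0 0 1

After press 3 at (1,1):
1 0 1
1 0 1
1 0 0
0 1 1
0 0 1

After press 4 at (3,2):
1 0 1
1 0 1
1 0 1
0 0 0
0 0 0

After press 5 at (1,0):
0 0 1
0 1 1
0 0 1
0 0 0
0 0 0

After press 6 at (1,2):
0 0 0
0 0 0
0 0 0
0 0 0
0 0 0

Lights still on: 0

Answer: yes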